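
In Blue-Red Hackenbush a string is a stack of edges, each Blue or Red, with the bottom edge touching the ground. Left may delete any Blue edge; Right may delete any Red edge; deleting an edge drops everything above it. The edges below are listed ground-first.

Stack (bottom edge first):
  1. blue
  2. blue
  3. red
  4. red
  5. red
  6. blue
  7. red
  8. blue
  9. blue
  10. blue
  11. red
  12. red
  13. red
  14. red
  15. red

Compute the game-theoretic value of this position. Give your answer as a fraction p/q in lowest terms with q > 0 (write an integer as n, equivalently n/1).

9665/8192

G_1 [b]  L=[0]  R=[]  so 1
G_2 [bb]  L=[0, 1]  R=[]  so 2
G_3 [bbr]  L=[0, 1]  R=[2]  so 3/2
G_4 [bbrr]  L=[0, 1]  R=[3/2, 2]  so 5/4
G_5 [bbrrr]  L=[0, 1]  R=[5/4, 3/2, 2]  so 9/8
G_6 [bbrrrb]  L=[0, 1, 9/8]  R=[5/4, 3/2, 2]  so 19/16
G_7 [bbrrrbr]  L=[0, 1, 9/8]  R=[19/16, 5/4, 3/2, 2]  so 37/32
G_8 [bbrrrbrb]  L=[0, 1, 9/8, 37/32]  R=[19/16, 5/4, 3/2, 2]  so 75/64
G_9 [bbrrrbrbb]  L=[0, 1, 9/8, 37/32, 75/64]  R=[19/16, 5/4, 3/2, 2]  so 151/128
G_10 [bbrrrbrbbb]  L=[0, 1, 9/8, 37/32, 75/64, 151/128]  R=[19/16, 5/4, 3/2, 2]  so 303/256
G_11 [bbrrrbrbbbr]  L=[0, 1, 9/8, 37/32, 75/64, 151/128]  R=[303/256, 19/16, 5/4, 3/2, 2]  so 605/512
G_12 [bbrrrbrbbbrr]  L=[0, 1, 9/8, 37/32, 75/64, 151/128]  R=[605/512, 303/256, 19/16, 5/4, 3/2, 2]  so 1209/1024
G_13 [bbrrrbrbbbrrr]  L=[0, 1, 9/8, 37/32, 75/64, 151/128]  R=[1209/1024, 605/512, 303/256, 19/16, 5/4, 3/2, 2]  so 2417/2048
G_14 [bbrrrbrbbbrrrr]  L=[0, 1, 9/8, 37/32, 75/64, 151/128]  R=[2417/2048, 1209/1024, 605/512, 303/256, 19/16, 5/4, 3/2, 2]  so 4833/4096
G_15 [bbrrrbrbbbrrrrr]  L=[0, 1, 9/8, 37/32, 75/64, 151/128]  R=[4833/4096, 2417/2048, 1209/1024, 605/512, 303/256, 19/16, 5/4, 3/2, 2]  so 9665/8192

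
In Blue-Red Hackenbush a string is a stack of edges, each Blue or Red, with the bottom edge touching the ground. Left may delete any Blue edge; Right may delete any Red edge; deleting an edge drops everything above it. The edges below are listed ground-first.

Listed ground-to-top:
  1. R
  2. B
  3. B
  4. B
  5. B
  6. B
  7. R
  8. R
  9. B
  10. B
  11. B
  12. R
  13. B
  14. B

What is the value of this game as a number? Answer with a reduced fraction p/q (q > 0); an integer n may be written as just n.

-393/8192

Prefix values for R B B B B B R R B B B R B B via {L|R} + simplicity:
g_1 [R]  L=[(no moves)]  R=[0]  => -1
g_2 [RB]  L=[-1]  R=[0]  => -1/2
g_3 [RBB]  L=[-1, -1/2]  R=[0]  => -1/4
g_4 [RBBB]  L=[-1, -1/2, -1/4]  R=[0]  => -1/8
g_5 [RBBBB]  L=[-1, -1/2, -1/4, -1/8]  R=[0]  => -1/16
g_6 [RBBBBB]  L=[-1, -1/2, -1/4, -1/8, -1/16]  R=[0]  => -1/32
g_7 [RBBBBBR]  L=[-1, -1/2, -1/4, -1/8, -1/16]  R=[-1/32, 0]  => -3/64
g_8 [RBBBBBRR]  L=[-1, -1/2, -1/4, -1/8, -1/16]  R=[-3/64, -1/32, 0]  => -7/128
g_9 [RBBBBBRRB]  L=[-1, -1/2, -1/4, -1/8, -1/16, -7/128]  R=[-3/64, -1/32, 0]  => -13/256
g_10 [RBBBBBRRBB]  L=[-1, -1/2, -1/4, -1/8, -1/16, -7/128, -13/256]  R=[-3/64, -1/32, 0]  => -25/512
g_11 [RBBBBBRRBBB]  L=[-1, -1/2, -1/4, -1/8, -1/16, -7/128, -13/256, -25/512]  R=[-3/64, -1/32, 0]  => -49/1024
g_12 [RBBBBBRRBBBR]  L=[-1, -1/2, -1/4, -1/8, -1/16, -7/128, -13/256, -25/512]  R=[-49/1024, -3/64, -1/32, 0]  => -99/2048
g_13 [RBBBBBRRBBBRB]  L=[-1, -1/2, -1/4, -1/8, -1/16, -7/128, -13/256, -25/512, -99/2048]  R=[-49/1024, -3/64, -1/32, 0]  => -197/4096
g_14 [RBBBBBRRBBBRBB]  L=[-1, -1/2, -1/4, -1/8, -1/16, -7/128, -13/256, -25/512, -99/2048, -197/4096]  R=[-49/1024, -3/64, -1/32, 0]  => -393/8192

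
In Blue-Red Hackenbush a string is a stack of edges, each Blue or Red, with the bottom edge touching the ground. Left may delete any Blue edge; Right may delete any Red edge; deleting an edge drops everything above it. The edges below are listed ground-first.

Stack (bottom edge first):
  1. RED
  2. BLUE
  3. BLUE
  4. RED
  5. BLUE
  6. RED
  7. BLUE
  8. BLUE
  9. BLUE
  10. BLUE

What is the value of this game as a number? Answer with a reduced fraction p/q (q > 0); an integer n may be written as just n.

R: Left { (no moves) }, Right { 0 } gives simplest -1
RB: Left { -1 }, Right { 0 } gives simplest -1/2
RBB: Left { -1, -1/2 }, Right { 0 } gives simplest -1/4
RBBR: Left { -1, -1/2 }, Right { -1/4, 0 } gives simplest -3/8
RBBRB: Left { -1, -1/2, -3/8 }, Right { -1/4, 0 } gives simplest -5/16
RBBRBR: Left { -1, -1/2, -3/8 }, Right { -5/16, -1/4, 0 } gives simplest -11/32
RBBRBRB: Left { -1, -1/2, -3/8, -11/32 }, Right { -5/16, -1/4, 0 } gives simplest -21/64
RBBRBRBB: Left { -1, -1/2, -3/8, -11/32, -21/64 }, Right { -5/16, -1/4, 0 } gives simplest -41/128
RBBRBRBBB: Left { -1, -1/2, -3/8, -11/32, -21/64, -41/128 }, Right { -5/16, -1/4, 0 } gives simplest -81/256
RBBRBRBBBB: Left { -1, -1/2, -3/8, -11/32, -21/64, -41/128, -81/256 }, Right { -5/16, -1/4, 0 } gives simplest -161/512

-161/512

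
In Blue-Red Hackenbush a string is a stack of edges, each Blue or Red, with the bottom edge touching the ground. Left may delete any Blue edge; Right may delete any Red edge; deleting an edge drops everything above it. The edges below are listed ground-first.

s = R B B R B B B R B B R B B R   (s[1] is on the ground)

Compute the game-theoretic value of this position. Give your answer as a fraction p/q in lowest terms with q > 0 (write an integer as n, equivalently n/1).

Recurse on prefixes of the 14-edge string R B B R B B B R B B R B B R:
g(R) = { (no moves) | 0 } — -1
g(RB) = { -1 | 0 } — -1/2
g(RBB) = { -1,-1/2 | 0 } — -1/4
g(RBBR) = { -1,-1/2 | -1/4,0 } — -3/8
g(RBBRB) = { -1,-1/2,-3/8 | -1/4,0 } — -5/16
g(RBBRBB) = { -1,-1/2,-3/8,-5/16 | -1/4,0 } — -9/32
g(RBBRBBB) = { -1,-1/2,-3/8,-5/16,-9/32 | -1/4,0 } — -17/64
g(RBBRBBBR) = { -1,-1/2,-3/8,-5/16,-9/32 | -17/64,-1/4,0 } — -35/128
g(RBBRBBBRB) = { -1,-1/2,-3/8,-5/16,-9/32,-35/128 | -17/64,-1/4,0 } — -69/256
g(RBBRBBBRBB) = { -1,-1/2,-3/8,-5/16,-9/32,-35/128,-69/256 | -17/64,-1/4,0 } — -137/512
g(RBBRBBBRBBR) = { -1,-1/2,-3/8,-5/16,-9/32,-35/128,-69/256 | -137/512,-17/64,-1/4,0 } — -275/1024
g(RBBRBBBRBBRB) = { -1,-1/2,-3/8,-5/16,-9/32,-35/128,-69/256,-275/1024 | -137/512,-17/64,-1/4,0 } — -549/2048
g(RBBRBBBRBBRBB) = { -1,-1/2,-3/8,-5/16,-9/32,-35/128,-69/256,-275/1024,-549/2048 | -137/512,-17/64,-1/4,0 } — -1097/4096
g(RBBRBBBRBBRBBR) = { -1,-1/2,-3/8,-5/16,-9/32,-35/128,-69/256,-275/1024,-549/2048 | -1097/4096,-137/512,-17/64,-1/4,0 } — -2195/8192

-2195/8192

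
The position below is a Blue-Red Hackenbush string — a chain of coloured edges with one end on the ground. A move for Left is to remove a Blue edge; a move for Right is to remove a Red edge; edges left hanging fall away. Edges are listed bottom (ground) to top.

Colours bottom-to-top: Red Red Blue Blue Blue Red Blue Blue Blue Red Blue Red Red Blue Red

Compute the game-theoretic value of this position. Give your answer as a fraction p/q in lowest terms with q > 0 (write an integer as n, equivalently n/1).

-9307/8192

val(R) = { ∅ | 0 } => -1
val(RR) = { ∅ | -1,0 } => -2
val(RRB) = { -2 | -1,0 } => -3/2
val(RRBB) = { -2,-3/2 | -1,0 } => -5/4
val(RRBBB) = { -2,-3/2,-5/4 | -1,0 } => -9/8
val(RRBBBR) = { -2,-3/2,-5/4 | -9/8,-1,0 } => -19/16
val(RRBBBRB) = { -2,-3/2,-5/4,-19/16 | -9/8,-1,0 } => -37/32
val(RRBBBRBB) = { -2,-3/2,-5/4,-19/16,-37/32 | -9/8,-1,0 } => -73/64
val(RRBBBRBBB) = { -2,-3/2,-5/4,-19/16,-37/32,-73/64 | -9/8,-1,0 } => -145/128
val(RRBBBRBBBR) = { -2,-3/2,-5/4,-19/16,-37/32,-73/64 | -145/128,-9/8,-1,0 } => -291/256
val(RRBBBRBBBRB) = { -2,-3/2,-5/4,-19/16,-37/32,-73/64,-291/256 | -145/128,-9/8,-1,0 } => -581/512
val(RRBBBRBBBRBR) = { -2,-3/2,-5/4,-19/16,-37/32,-73/64,-291/256 | -581/512,-145/128,-9/8,-1,0 } => -1163/1024
val(RRBBBRBBBRBRR) = { -2,-3/2,-5/4,-19/16,-37/32,-73/64,-291/256 | -1163/1024,-581/512,-145/128,-9/8,-1,0 } => -2327/2048
val(RRBBBRBBBRBRRB) = { -2,-3/2,-5/4,-19/16,-37/32,-73/64,-291/256,-2327/2048 | -1163/1024,-581/512,-145/128,-9/8,-1,0 } => -4653/4096
val(RRBBBRBBBRBRRBR) = { -2,-3/2,-5/4,-19/16,-37/32,-73/64,-291/256,-2327/2048 | -4653/4096,-1163/1024,-581/512,-145/128,-9/8,-1,0 } => -9307/8192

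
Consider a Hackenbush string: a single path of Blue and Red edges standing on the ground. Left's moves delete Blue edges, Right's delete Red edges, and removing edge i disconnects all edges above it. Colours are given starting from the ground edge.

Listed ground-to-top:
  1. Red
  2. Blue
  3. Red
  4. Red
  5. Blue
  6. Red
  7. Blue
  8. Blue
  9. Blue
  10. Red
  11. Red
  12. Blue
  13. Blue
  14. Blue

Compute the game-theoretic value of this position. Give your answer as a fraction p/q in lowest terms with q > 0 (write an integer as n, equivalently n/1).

-6705/8192

Build value(s[:k]) for k = 1..14, string s = Red Blue Red Red Blue Red Blue Blue Blue Red Red Blue Blue Blue.
value_1 [R]  L=[—]  R=[0]  so -1
value_2 [RB]  L=[-1]  R=[0]  so -1/2
value_3 [RBR]  L=[-1]  R=[-1/2; 0]  so -3/4
value_4 [RBRR]  L=[-1]  R=[-3/4; -1/2; 0]  so -7/8
value_5 [RBRRB]  L=[-1; -7/8]  R=[-3/4; -1/2; 0]  so -13/16
value_6 [RBRRBR]  L=[-1; -7/8]  R=[-13/16; -3/4; -1/2; 0]  so -27/32
value_7 [RBRRBRB]  L=[-1; -7/8; -27/32]  R=[-13/16; -3/4; -1/2; 0]  so -53/64
value_8 [RBRRBRBB]  L=[-1; -7/8; -27/32; -53/64]  R=[-13/16; -3/4; -1/2; 0]  so -105/128
value_9 [RBRRBRBBB]  L=[-1; -7/8; -27/32; -53/64; -105/128]  R=[-13/16; -3/4; -1/2; 0]  so -209/256
value_10 [RBRRBRBBBR]  L=[-1; -7/8; -27/32; -53/64; -105/128]  R=[-209/256; -13/16; -3/4; -1/2; 0]  so -419/512
value_11 [RBRRBRBBBRR]  L=[-1; -7/8; -27/32; -53/64; -105/128]  R=[-419/512; -209/256; -13/16; -3/4; -1/2; 0]  so -839/1024
value_12 [RBRRBRBBBRRB]  L=[-1; -7/8; -27/32; -53/64; -105/128; -839/1024]  R=[-419/512; -209/256; -13/16; -3/4; -1/2; 0]  so -1677/2048
value_13 [RBRRBRBBBRRBB]  L=[-1; -7/8; -27/32; -53/64; -105/128; -839/1024; -1677/2048]  R=[-419/512; -209/256; -13/16; -3/4; -1/2; 0]  so -3353/4096
value_14 [RBRRBRBBBRRBBB]  L=[-1; -7/8; -27/32; -53/64; -105/128; -839/1024; -1677/2048; -3353/4096]  R=[-419/512; -209/256; -13/16; -3/4; -1/2; 0]  so -6705/8192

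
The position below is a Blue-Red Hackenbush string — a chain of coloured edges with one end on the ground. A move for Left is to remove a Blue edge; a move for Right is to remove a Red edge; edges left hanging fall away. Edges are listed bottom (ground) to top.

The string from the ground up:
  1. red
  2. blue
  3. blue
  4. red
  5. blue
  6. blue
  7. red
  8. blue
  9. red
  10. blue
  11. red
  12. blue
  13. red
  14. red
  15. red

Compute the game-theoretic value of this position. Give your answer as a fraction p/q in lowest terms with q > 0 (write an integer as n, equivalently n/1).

-4783/16384

r: Left { — }, Right { 0 } -> simplest -1
rb: Left { -1 }, Right { 0 } -> simplest -1/2
rbb: Left { -1,-1/2 }, Right { 0 } -> simplest -1/4
rbbr: Left { -1,-1/2 }, Right { -1/4,0 } -> simplest -3/8
rbbrb: Left { -1,-1/2,-3/8 }, Right { -1/4,0 } -> simplest -5/16
rbbrbb: Left { -1,-1/2,-3/8,-5/16 }, Right { -1/4,0 } -> simplest -9/32
rbbrbbr: Left { -1,-1/2,-3/8,-5/16 }, Right { -9/32,-1/4,0 } -> simplest -19/64
rbbrbbrb: Left { -1,-1/2,-3/8,-5/16,-19/64 }, Right { -9/32,-1/4,0 } -> simplest -37/128
rbbrbbrbr: Left { -1,-1/2,-3/8,-5/16,-19/64 }, Right { -37/128,-9/32,-1/4,0 } -> simplest -75/256
rbbrbbrbrb: Left { -1,-1/2,-3/8,-5/16,-19/64,-75/256 }, Right { -37/128,-9/32,-1/4,0 } -> simplest -149/512
rbbrbbrbrbr: Left { -1,-1/2,-3/8,-5/16,-19/64,-75/256 }, Right { -149/512,-37/128,-9/32,-1/4,0 } -> simplest -299/1024
rbbrbbrbrbrb: Left { -1,-1/2,-3/8,-5/16,-19/64,-75/256,-299/1024 }, Right { -149/512,-37/128,-9/32,-1/4,0 } -> simplest -597/2048
rbbrbbrbrbrbr: Left { -1,-1/2,-3/8,-5/16,-19/64,-75/256,-299/1024 }, Right { -597/2048,-149/512,-37/128,-9/32,-1/4,0 } -> simplest -1195/4096
rbbrbbrbrbrbrr: Left { -1,-1/2,-3/8,-5/16,-19/64,-75/256,-299/1024 }, Right { -1195/4096,-597/2048,-149/512,-37/128,-9/32,-1/4,0 } -> simplest -2391/8192
rbbrbbrbrbrbrrr: Left { -1,-1/2,-3/8,-5/16,-19/64,-75/256,-299/1024 }, Right { -2391/8192,-1195/4096,-597/2048,-149/512,-37/128,-9/32,-1/4,0 } -> simplest -4783/16384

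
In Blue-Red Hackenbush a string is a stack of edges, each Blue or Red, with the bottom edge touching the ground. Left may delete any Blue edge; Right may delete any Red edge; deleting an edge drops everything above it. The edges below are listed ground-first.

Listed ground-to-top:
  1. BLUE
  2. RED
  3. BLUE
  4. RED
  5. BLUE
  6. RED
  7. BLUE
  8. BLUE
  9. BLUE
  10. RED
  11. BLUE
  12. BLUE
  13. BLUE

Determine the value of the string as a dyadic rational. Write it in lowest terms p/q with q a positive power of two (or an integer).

2799/4096

Build g(s[:k]) for k = 1..13, string s = BLUE RED BLUE RED BLUE RED BLUE BLUE BLUE RED BLUE BLUE BLUE.
B: Left { 0 }, Right { — } -> simplest 1
BR: Left { 0 }, Right { 1 } -> simplest 1/2
BRB: Left { 0,1/2 }, Right { 1 } -> simplest 3/4
BRBR: Left { 0,1/2 }, Right { 3/4,1 } -> simplest 5/8
BRBRB: Left { 0,1/2,5/8 }, Right { 3/4,1 } -> simplest 11/16
BRBRBR: Left { 0,1/2,5/8 }, Right { 11/16,3/4,1 } -> simplest 21/32
BRBRBRB: Left { 0,1/2,5/8,21/32 }, Right { 11/16,3/4,1 } -> simplest 43/64
BRBRBRBB: Left { 0,1/2,5/8,21/32,43/64 }, Right { 11/16,3/4,1 } -> simplest 87/128
BRBRBRBBB: Left { 0,1/2,5/8,21/32,43/64,87/128 }, Right { 11/16,3/4,1 } -> simplest 175/256
BRBRBRBBBR: Left { 0,1/2,5/8,21/32,43/64,87/128 }, Right { 175/256,11/16,3/4,1 } -> simplest 349/512
BRBRBRBBBRB: Left { 0,1/2,5/8,21/32,43/64,87/128,349/512 }, Right { 175/256,11/16,3/4,1 } -> simplest 699/1024
BRBRBRBBBRBB: Left { 0,1/2,5/8,21/32,43/64,87/128,349/512,699/1024 }, Right { 175/256,11/16,3/4,1 } -> simplest 1399/2048
BRBRBRBBBRBBB: Left { 0,1/2,5/8,21/32,43/64,87/128,349/512,699/1024,1399/2048 }, Right { 175/256,11/16,3/4,1 } -> simplest 2799/4096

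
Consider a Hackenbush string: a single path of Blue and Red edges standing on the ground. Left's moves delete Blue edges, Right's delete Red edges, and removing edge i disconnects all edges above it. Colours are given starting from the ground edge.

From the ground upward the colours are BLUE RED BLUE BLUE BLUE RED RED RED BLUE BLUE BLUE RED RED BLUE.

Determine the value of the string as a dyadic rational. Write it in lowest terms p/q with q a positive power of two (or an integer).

val(B) = { 0 | (no moves) } so 1
val(BR) = { 0 | 1 } so 1/2
val(BRB) = { 0, 1/2 | 1 } so 3/4
val(BRBB) = { 0, 1/2, 3/4 | 1 } so 7/8
val(BRBBB) = { 0, 1/2, 3/4, 7/8 | 1 } so 15/16
val(BRBBBR) = { 0, 1/2, 3/4, 7/8 | 15/16, 1 } so 29/32
val(BRBBBRR) = { 0, 1/2, 3/4, 7/8 | 29/32, 15/16, 1 } so 57/64
val(BRBBBRRR) = { 0, 1/2, 3/4, 7/8 | 57/64, 29/32, 15/16, 1 } so 113/128
val(BRBBBRRRB) = { 0, 1/2, 3/4, 7/8, 113/128 | 57/64, 29/32, 15/16, 1 } so 227/256
val(BRBBBRRRBB) = { 0, 1/2, 3/4, 7/8, 113/128, 227/256 | 57/64, 29/32, 15/16, 1 } so 455/512
val(BRBBBRRRBBB) = { 0, 1/2, 3/4, 7/8, 113/128, 227/256, 455/512 | 57/64, 29/32, 15/16, 1 } so 911/1024
val(BRBBBRRRBBBR) = { 0, 1/2, 3/4, 7/8, 113/128, 227/256, 455/512 | 911/1024, 57/64, 29/32, 15/16, 1 } so 1821/2048
val(BRBBBRRRBBBRR) = { 0, 1/2, 3/4, 7/8, 113/128, 227/256, 455/512 | 1821/2048, 911/1024, 57/64, 29/32, 15/16, 1 } so 3641/4096
val(BRBBBRRRBBBRRB) = { 0, 1/2, 3/4, 7/8, 113/128, 227/256, 455/512, 3641/4096 | 1821/2048, 911/1024, 57/64, 29/32, 15/16, 1 } so 7283/8192

7283/8192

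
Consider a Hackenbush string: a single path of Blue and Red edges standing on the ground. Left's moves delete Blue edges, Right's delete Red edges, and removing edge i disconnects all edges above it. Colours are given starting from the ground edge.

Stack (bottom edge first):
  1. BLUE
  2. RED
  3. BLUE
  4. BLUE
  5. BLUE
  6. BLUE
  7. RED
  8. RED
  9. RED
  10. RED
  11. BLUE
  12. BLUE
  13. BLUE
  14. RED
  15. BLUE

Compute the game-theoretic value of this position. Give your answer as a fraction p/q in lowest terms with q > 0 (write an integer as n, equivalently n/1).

1 of 15 · B · max L 0 · min R +∞ → 1
2 of 15 · BR · max L 0 · min R 1 → 1/2
3 of 15 · BRB · max L 1/2 · min R 1 → 3/4
4 of 15 · BRBB · max L 3/4 · min R 1 → 7/8
5 of 15 · BRBBB · max L 7/8 · min R 1 → 15/16
6 of 15 · BRBBBB · max L 15/16 · min R 1 → 31/32
7 of 15 · BRBBBBR · max L 15/16 · min R 31/32 → 61/64
8 of 15 · BRBBBBRR · max L 15/16 · min R 61/64 → 121/128
9 of 15 · BRBBBBRRR · max L 15/16 · min R 121/128 → 241/256
10 of 15 · BRBBBBRRRR · max L 15/16 · min R 241/256 → 481/512
11 of 15 · BRBBBBRRRRB · max L 481/512 · min R 241/256 → 963/1024
12 of 15 · BRBBBBRRRRBB · max L 963/1024 · min R 241/256 → 1927/2048
13 of 15 · BRBBBBRRRRBBB · max L 1927/2048 · min R 241/256 → 3855/4096
14 of 15 · BRBBBBRRRRBBBR · max L 1927/2048 · min R 3855/4096 → 7709/8192
15 of 15 · BRBBBBRRRRBBBRB · max L 7709/8192 · min R 3855/4096 → 15419/16384

15419/16384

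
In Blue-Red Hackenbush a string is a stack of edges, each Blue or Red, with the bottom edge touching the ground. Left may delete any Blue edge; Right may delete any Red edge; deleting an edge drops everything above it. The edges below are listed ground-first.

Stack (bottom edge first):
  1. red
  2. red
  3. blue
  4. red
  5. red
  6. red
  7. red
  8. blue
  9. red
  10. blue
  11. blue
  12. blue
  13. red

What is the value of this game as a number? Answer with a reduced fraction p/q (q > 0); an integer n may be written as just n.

Recurse on prefixes of the 13-edge string red red blue red red red red blue red blue blue blue red:
step 1: add red to get r; options L={ ∅ } R={ 0 } = -1
step 2: add red to get rr; options L={ ∅ } R={ -1 0 } = -2
step 3: add blue to get rrb; options L={ -2 } R={ -1 0 } = -3/2
step 4: add red to get rrbr; options L={ -2 } R={ -3/2 -1 0 } = -7/4
step 5: add red to get rrbrr; options L={ -2 } R={ -7/4 -3/2 -1 0 } = -15/8
step 6: add red to get rrbrrr; options L={ -2 } R={ -15/8 -7/4 -3/2 -1 0 } = -31/16
step 7: add red to get rrbrrrr; options L={ -2 } R={ -31/16 -15/8 -7/4 -3/2 -1 0 } = -63/32
step 8: add blue to get rrbrrrrb; options L={ -2 -63/32 } R={ -31/16 -15/8 -7/4 -3/2 -1 0 } = -125/64
step 9: add red to get rrbrrrrbr; options L={ -2 -63/32 } R={ -125/64 -31/16 -15/8 -7/4 -3/2 -1 0 } = -251/128
step 10: add blue to get rrbrrrrbrb; options L={ -2 -63/32 -251/128 } R={ -125/64 -31/16 -15/8 -7/4 -3/2 -1 0 } = -501/256
step 11: add blue to get rrbrrrrbrbb; options L={ -2 -63/32 -251/128 -501/256 } R={ -125/64 -31/16 -15/8 -7/4 -3/2 -1 0 } = -1001/512
step 12: add blue to get rrbrrrrbrbbb; options L={ -2 -63/32 -251/128 -501/256 -1001/512 } R={ -125/64 -31/16 -15/8 -7/4 -3/2 -1 0 } = -2001/1024
step 13: add red to get rrbrrrrbrbbbr; options L={ -2 -63/32 -251/128 -501/256 -1001/512 } R={ -2001/1024 -125/64 -31/16 -15/8 -7/4 -3/2 -1 0 } = -4003/2048

-4003/2048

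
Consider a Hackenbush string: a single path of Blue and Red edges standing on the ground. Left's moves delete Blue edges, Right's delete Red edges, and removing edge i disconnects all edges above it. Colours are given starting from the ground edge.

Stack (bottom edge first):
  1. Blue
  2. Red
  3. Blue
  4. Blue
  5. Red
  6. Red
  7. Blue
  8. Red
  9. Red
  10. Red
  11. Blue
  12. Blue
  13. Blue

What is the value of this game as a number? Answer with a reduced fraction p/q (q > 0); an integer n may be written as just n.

3215/4096

G_1 [B]  L=[0]  R=[none]  ⇒ 1
G_2 [BR]  L=[0]  R=[1]  ⇒ 1/2
G_3 [BRB]  L=[0 1/2]  R=[1]  ⇒ 3/4
G_4 [BRBB]  L=[0 1/2 3/4]  R=[1]  ⇒ 7/8
G_5 [BRBBR]  L=[0 1/2 3/4]  R=[7/8 1]  ⇒ 13/16
G_6 [BRBBRR]  L=[0 1/2 3/4]  R=[13/16 7/8 1]  ⇒ 25/32
G_7 [BRBBRRB]  L=[0 1/2 3/4 25/32]  R=[13/16 7/8 1]  ⇒ 51/64
G_8 [BRBBRRBR]  L=[0 1/2 3/4 25/32]  R=[51/64 13/16 7/8 1]  ⇒ 101/128
G_9 [BRBBRRBRR]  L=[0 1/2 3/4 25/32]  R=[101/128 51/64 13/16 7/8 1]  ⇒ 201/256
G_10 [BRBBRRBRRR]  L=[0 1/2 3/4 25/32]  R=[201/256 101/128 51/64 13/16 7/8 1]  ⇒ 401/512
G_11 [BRBBRRBRRRB]  L=[0 1/2 3/4 25/32 401/512]  R=[201/256 101/128 51/64 13/16 7/8 1]  ⇒ 803/1024
G_12 [BRBBRRBRRRBB]  L=[0 1/2 3/4 25/32 401/512 803/1024]  R=[201/256 101/128 51/64 13/16 7/8 1]  ⇒ 1607/2048
G_13 [BRBBRRBRRRBBB]  L=[0 1/2 3/4 25/32 401/512 803/1024 1607/2048]  R=[201/256 101/128 51/64 13/16 7/8 1]  ⇒ 3215/4096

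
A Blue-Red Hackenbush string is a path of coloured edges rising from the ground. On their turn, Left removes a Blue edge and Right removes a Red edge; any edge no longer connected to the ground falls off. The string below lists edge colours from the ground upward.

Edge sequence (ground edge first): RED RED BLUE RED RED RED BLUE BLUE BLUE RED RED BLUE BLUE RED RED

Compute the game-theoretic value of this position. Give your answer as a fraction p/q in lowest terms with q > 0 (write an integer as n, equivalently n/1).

R: Left { ∅ }, Right { 0 } gives simplest -1
RR: Left { ∅ }, Right { -1; 0 } gives simplest -2
RRB: Left { -2 }, Right { -1; 0 } gives simplest -3/2
RRBR: Left { -2 }, Right { -3/2; -1; 0 } gives simplest -7/4
RRBRR: Left { -2 }, Right { -7/4; -3/2; -1; 0 } gives simplest -15/8
RRBRRR: Left { -2 }, Right { -15/8; -7/4; -3/2; -1; 0 } gives simplest -31/16
RRBRRRB: Left { -2; -31/16 }, Right { -15/8; -7/4; -3/2; -1; 0 } gives simplest -61/32
RRBRRRBB: Left { -2; -31/16; -61/32 }, Right { -15/8; -7/4; -3/2; -1; 0 } gives simplest -121/64
RRBRRRBBB: Left { -2; -31/16; -61/32; -121/64 }, Right { -15/8; -7/4; -3/2; -1; 0 } gives simplest -241/128
RRBRRRBBBR: Left { -2; -31/16; -61/32; -121/64 }, Right { -241/128; -15/8; -7/4; -3/2; -1; 0 } gives simplest -483/256
RRBRRRBBBRR: Left { -2; -31/16; -61/32; -121/64 }, Right { -483/256; -241/128; -15/8; -7/4; -3/2; -1; 0 } gives simplest -967/512
RRBRRRBBBRRB: Left { -2; -31/16; -61/32; -121/64; -967/512 }, Right { -483/256; -241/128; -15/8; -7/4; -3/2; -1; 0 } gives simplest -1933/1024
RRBRRRBBBRRBB: Left { -2; -31/16; -61/32; -121/64; -967/512; -1933/1024 }, Right { -483/256; -241/128; -15/8; -7/4; -3/2; -1; 0 } gives simplest -3865/2048
RRBRRRBBBRRBBR: Left { -2; -31/16; -61/32; -121/64; -967/512; -1933/1024 }, Right { -3865/2048; -483/256; -241/128; -15/8; -7/4; -3/2; -1; 0 } gives simplest -7731/4096
RRBRRRBBBRRBBRR: Left { -2; -31/16; -61/32; -121/64; -967/512; -1933/1024 }, Right { -7731/4096; -3865/2048; -483/256; -241/128; -15/8; -7/4; -3/2; -1; 0 } gives simplest -15463/8192

-15463/8192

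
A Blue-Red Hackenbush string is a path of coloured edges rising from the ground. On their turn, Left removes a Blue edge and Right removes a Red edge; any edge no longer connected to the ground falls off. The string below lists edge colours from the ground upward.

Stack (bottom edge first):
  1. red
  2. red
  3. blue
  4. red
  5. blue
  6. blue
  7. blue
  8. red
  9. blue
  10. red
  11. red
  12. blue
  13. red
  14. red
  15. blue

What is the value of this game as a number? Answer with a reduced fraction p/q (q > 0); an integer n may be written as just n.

-12653/8192

1 of 15 · r · max L −∞ · min R 0 → -1
2 of 15 · rr · max L −∞ · min R -1 → -2
3 of 15 · rrb · max L -2 · min R -1 → -3/2
4 of 15 · rrbr · max L -2 · min R -3/2 → -7/4
5 of 15 · rrbrb · max L -7/4 · min R -3/2 → -13/8
6 of 15 · rrbrbb · max L -13/8 · min R -3/2 → -25/16
7 of 15 · rrbrbbb · max L -25/16 · min R -3/2 → -49/32
8 of 15 · rrbrbbbr · max L -25/16 · min R -49/32 → -99/64
9 of 15 · rrbrbbbrb · max L -99/64 · min R -49/32 → -197/128
10 of 15 · rrbrbbbrbr · max L -99/64 · min R -197/128 → -395/256
11 of 15 · rrbrbbbrbrr · max L -99/64 · min R -395/256 → -791/512
12 of 15 · rrbrbbbrbrrb · max L -791/512 · min R -395/256 → -1581/1024
13 of 15 · rrbrbbbrbrrbr · max L -791/512 · min R -1581/1024 → -3163/2048
14 of 15 · rrbrbbbrbrrbrr · max L -791/512 · min R -3163/2048 → -6327/4096
15 of 15 · rrbrbbbrbrrbrrb · max L -6327/4096 · min R -3163/2048 → -12653/8192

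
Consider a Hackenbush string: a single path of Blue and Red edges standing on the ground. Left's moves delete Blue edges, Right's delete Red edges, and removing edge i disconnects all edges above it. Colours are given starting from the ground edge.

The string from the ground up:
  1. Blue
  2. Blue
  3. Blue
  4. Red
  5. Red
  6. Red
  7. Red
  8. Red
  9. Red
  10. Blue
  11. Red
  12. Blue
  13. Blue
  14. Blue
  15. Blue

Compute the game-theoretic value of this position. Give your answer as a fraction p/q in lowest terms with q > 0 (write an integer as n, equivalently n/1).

Build v(s[:k]) for k = 1..15, string s = Blue Blue Blue Red Red Red Red Red Red Blue Red Blue Blue Blue Blue.
step 1: add Blue to get B; options L={ 0 } R={ ∅ } — 1
step 2: add Blue to get BB; options L={ 0,1 } R={ ∅ } — 2
step 3: add Blue to get BBB; options L={ 0,1,2 } R={ ∅ } — 3
step 4: add Red to get BBBR; options L={ 0,1,2 } R={ 3 } — 5/2
step 5: add Red to get BBBRR; options L={ 0,1,2 } R={ 5/2,3 } — 9/4
step 6: add Red to get BBBRRR; options L={ 0,1,2 } R={ 9/4,5/2,3 } — 17/8
step 7: add Red to get BBBRRRR; options L={ 0,1,2 } R={ 17/8,9/4,5/2,3 } — 33/16
step 8: add Red to get BBBRRRRR; options L={ 0,1,2 } R={ 33/16,17/8,9/4,5/2,3 } — 65/32
step 9: add Red to get BBBRRRRRR; options L={ 0,1,2 } R={ 65/32,33/16,17/8,9/4,5/2,3 } — 129/64
step 10: add Blue to get BBBRRRRRRB; options L={ 0,1,2,129/64 } R={ 65/32,33/16,17/8,9/4,5/2,3 } — 259/128
step 11: add Red to get BBBRRRRRRBR; options L={ 0,1,2,129/64 } R={ 259/128,65/32,33/16,17/8,9/4,5/2,3 } — 517/256
step 12: add Blue to get BBBRRRRRRBRB; options L={ 0,1,2,129/64,517/256 } R={ 259/128,65/32,33/16,17/8,9/4,5/2,3 } — 1035/512
step 13: add Blue to get BBBRRRRRRBRBB; options L={ 0,1,2,129/64,517/256,1035/512 } R={ 259/128,65/32,33/16,17/8,9/4,5/2,3 } — 2071/1024
step 14: add Blue to get BBBRRRRRRBRBBB; options L={ 0,1,2,129/64,517/256,1035/512,2071/1024 } R={ 259/128,65/32,33/16,17/8,9/4,5/2,3 } — 4143/2048
step 15: add Blue to get BBBRRRRRRBRBBBB; options L={ 0,1,2,129/64,517/256,1035/512,2071/1024,4143/2048 } R={ 259/128,65/32,33/16,17/8,9/4,5/2,3 } — 8287/4096

8287/4096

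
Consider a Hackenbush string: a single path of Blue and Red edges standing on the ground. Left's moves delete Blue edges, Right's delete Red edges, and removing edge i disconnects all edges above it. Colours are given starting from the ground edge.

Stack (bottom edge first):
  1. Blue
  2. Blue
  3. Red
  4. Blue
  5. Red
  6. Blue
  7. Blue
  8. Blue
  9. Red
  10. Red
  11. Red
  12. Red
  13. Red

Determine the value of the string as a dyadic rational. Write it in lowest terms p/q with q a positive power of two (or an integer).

3521/2048

1 of 13 · B · max L 0 · min R +∞ -> 1
2 of 13 · BB · max L 1 · min R +∞ -> 2
3 of 13 · BBR · max L 1 · min R 2 -> 3/2
4 of 13 · BBRB · max L 3/2 · min R 2 -> 7/4
5 of 13 · BBRBR · max L 3/2 · min R 7/4 -> 13/8
6 of 13 · BBRBRB · max L 13/8 · min R 7/4 -> 27/16
7 of 13 · BBRBRBB · max L 27/16 · min R 7/4 -> 55/32
8 of 13 · BBRBRBBB · max L 55/32 · min R 7/4 -> 111/64
9 of 13 · BBRBRBBBR · max L 55/32 · min R 111/64 -> 221/128
10 of 13 · BBRBRBBBRR · max L 55/32 · min R 221/128 -> 441/256
11 of 13 · BBRBRBBBRRR · max L 55/32 · min R 441/256 -> 881/512
12 of 13 · BBRBRBBBRRRR · max L 55/32 · min R 881/512 -> 1761/1024
13 of 13 · BBRBRBBBRRRRR · max L 55/32 · min R 1761/1024 -> 3521/2048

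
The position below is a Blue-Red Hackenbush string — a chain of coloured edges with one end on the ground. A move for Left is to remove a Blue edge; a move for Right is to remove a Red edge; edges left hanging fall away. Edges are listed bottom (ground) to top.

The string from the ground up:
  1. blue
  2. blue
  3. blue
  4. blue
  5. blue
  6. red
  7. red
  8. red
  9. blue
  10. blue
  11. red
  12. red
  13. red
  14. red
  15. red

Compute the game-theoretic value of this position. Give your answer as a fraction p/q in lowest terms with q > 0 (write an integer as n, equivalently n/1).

4289/1024

step 1: add blue to get b; options L={ 0 } R={  } so 1
step 2: add blue to get bb; options L={ 0; 1 } R={  } so 2
step 3: add blue to get bbb; options L={ 0; 1; 2 } R={  } so 3
step 4: add blue to get bbbb; options L={ 0; 1; 2; 3 } R={  } so 4
step 5: add blue to get bbbbb; options L={ 0; 1; 2; 3; 4 } R={  } so 5
step 6: add red to get bbbbbr; options L={ 0; 1; 2; 3; 4 } R={ 5 } so 9/2
step 7: add red to get bbbbbrr; options L={ 0; 1; 2; 3; 4 } R={ 9/2; 5 } so 17/4
step 8: add red to get bbbbbrrr; options L={ 0; 1; 2; 3; 4 } R={ 17/4; 9/2; 5 } so 33/8
step 9: add blue to get bbbbbrrrb; options L={ 0; 1; 2; 3; 4; 33/8 } R={ 17/4; 9/2; 5 } so 67/16
step 10: add blue to get bbbbbrrrbb; options L={ 0; 1; 2; 3; 4; 33/8; 67/16 } R={ 17/4; 9/2; 5 } so 135/32
step 11: add red to get bbbbbrrrbbr; options L={ 0; 1; 2; 3; 4; 33/8; 67/16 } R={ 135/32; 17/4; 9/2; 5 } so 269/64
step 12: add red to get bbbbbrrrbbrr; options L={ 0; 1; 2; 3; 4; 33/8; 67/16 } R={ 269/64; 135/32; 17/4; 9/2; 5 } so 537/128
step 13: add red to get bbbbbrrrbbrrr; options L={ 0; 1; 2; 3; 4; 33/8; 67/16 } R={ 537/128; 269/64; 135/32; 17/4; 9/2; 5 } so 1073/256
step 14: add red to get bbbbbrrrbbrrrr; options L={ 0; 1; 2; 3; 4; 33/8; 67/16 } R={ 1073/256; 537/128; 269/64; 135/32; 17/4; 9/2; 5 } so 2145/512
step 15: add red to get bbbbbrrrbbrrrrr; options L={ 0; 1; 2; 3; 4; 33/8; 67/16 } R={ 2145/512; 1073/256; 537/128; 269/64; 135/32; 17/4; 9/2; 5 } so 4289/1024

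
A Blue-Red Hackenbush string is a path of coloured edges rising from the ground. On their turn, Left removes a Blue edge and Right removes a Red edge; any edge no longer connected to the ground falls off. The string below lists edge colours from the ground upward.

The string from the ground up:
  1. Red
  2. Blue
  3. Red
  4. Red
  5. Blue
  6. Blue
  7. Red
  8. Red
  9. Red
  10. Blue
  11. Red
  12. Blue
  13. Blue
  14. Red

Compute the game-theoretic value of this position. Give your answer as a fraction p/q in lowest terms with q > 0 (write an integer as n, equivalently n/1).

Recurse on prefixes of the 14-edge string Red Blue Red Red Blue Blue Red Red Red Blue Red Blue Blue Red:
edge 1 of 14 (Red): { · | 0 } → -1
edge 2 of 14 (Blue): { -1 | 0 } → -1/2
edge 3 of 14 (Red): { -1 | -1/2; 0 } → -3/4
edge 4 of 14 (Red): { -1 | -3/4; -1/2; 0 } → -7/8
edge 5 of 14 (Blue): { -1; -7/8 | -3/4; -1/2; 0 } → -13/16
edge 6 of 14 (Blue): { -1; -7/8; -13/16 | -3/4; -1/2; 0 } → -25/32
edge 7 of 14 (Red): { -1; -7/8; -13/16 | -25/32; -3/4; -1/2; 0 } → -51/64
edge 8 of 14 (Red): { -1; -7/8; -13/16 | -51/64; -25/32; -3/4; -1/2; 0 } → -103/128
edge 9 of 14 (Red): { -1; -7/8; -13/16 | -103/128; -51/64; -25/32; -3/4; -1/2; 0 } → -207/256
edge 10 of 14 (Blue): { -1; -7/8; -13/16; -207/256 | -103/128; -51/64; -25/32; -3/4; -1/2; 0 } → -413/512
edge 11 of 14 (Red): { -1; -7/8; -13/16; -207/256 | -413/512; -103/128; -51/64; -25/32; -3/4; -1/2; 0 } → -827/1024
edge 12 of 14 (Blue): { -1; -7/8; -13/16; -207/256; -827/1024 | -413/512; -103/128; -51/64; -25/32; -3/4; -1/2; 0 } → -1653/2048
edge 13 of 14 (Blue): { -1; -7/8; -13/16; -207/256; -827/1024; -1653/2048 | -413/512; -103/128; -51/64; -25/32; -3/4; -1/2; 0 } → -3305/4096
edge 14 of 14 (Red): { -1; -7/8; -13/16; -207/256; -827/1024; -1653/2048 | -3305/4096; -413/512; -103/128; -51/64; -25/32; -3/4; -1/2; 0 } → -6611/8192

-6611/8192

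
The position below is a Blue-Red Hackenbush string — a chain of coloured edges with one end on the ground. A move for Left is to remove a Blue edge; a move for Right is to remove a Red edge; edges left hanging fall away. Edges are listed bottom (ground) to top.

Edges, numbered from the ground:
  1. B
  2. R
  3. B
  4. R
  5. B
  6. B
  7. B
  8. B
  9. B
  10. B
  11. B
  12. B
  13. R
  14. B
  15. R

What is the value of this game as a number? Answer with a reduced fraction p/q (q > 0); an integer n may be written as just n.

Prefix values for B R B R B B B B B B B B R B R via {L|R} + simplicity:
G(B) = { 0 | none } gives 1
G(BR) = { 0 | 1 } gives 1/2
G(BRB) = { 0,1/2 | 1 } gives 3/4
G(BRBR) = { 0,1/2 | 3/4,1 } gives 5/8
G(BRBRB) = { 0,1/2,5/8 | 3/4,1 } gives 11/16
G(BRBRBB) = { 0,1/2,5/8,11/16 | 3/4,1 } gives 23/32
G(BRBRBBB) = { 0,1/2,5/8,11/16,23/32 | 3/4,1 } gives 47/64
G(BRBRBBBB) = { 0,1/2,5/8,11/16,23/32,47/64 | 3/4,1 } gives 95/128
G(BRBRBBBBB) = { 0,1/2,5/8,11/16,23/32,47/64,95/128 | 3/4,1 } gives 191/256
G(BRBRBBBBBB) = { 0,1/2,5/8,11/16,23/32,47/64,95/128,191/256 | 3/4,1 } gives 383/512
G(BRBRBBBBBBB) = { 0,1/2,5/8,11/16,23/32,47/64,95/128,191/256,383/512 | 3/4,1 } gives 767/1024
G(BRBRBBBBBBBB) = { 0,1/2,5/8,11/16,23/32,47/64,95/128,191/256,383/512,767/1024 | 3/4,1 } gives 1535/2048
G(BRBRBBBBBBBBR) = { 0,1/2,5/8,11/16,23/32,47/64,95/128,191/256,383/512,767/1024 | 1535/2048,3/4,1 } gives 3069/4096
G(BRBRBBBBBBBBRB) = { 0,1/2,5/8,11/16,23/32,47/64,95/128,191/256,383/512,767/1024,3069/4096 | 1535/2048,3/4,1 } gives 6139/8192
G(BRBRBBBBBBBBRBR) = { 0,1/2,5/8,11/16,23/32,47/64,95/128,191/256,383/512,767/1024,3069/4096 | 6139/8192,1535/2048,3/4,1 } gives 12277/16384

12277/16384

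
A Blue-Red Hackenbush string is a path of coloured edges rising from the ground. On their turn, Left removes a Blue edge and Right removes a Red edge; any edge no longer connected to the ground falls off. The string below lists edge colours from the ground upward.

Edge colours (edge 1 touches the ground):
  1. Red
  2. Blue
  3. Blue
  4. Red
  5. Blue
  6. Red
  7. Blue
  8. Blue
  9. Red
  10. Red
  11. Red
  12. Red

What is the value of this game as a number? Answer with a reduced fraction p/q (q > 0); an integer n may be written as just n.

Prefix values for Red Blue Blue Red Blue Red Blue Blue Red Red Red Red via {L|R} + simplicity:
1 of 12 · R · max L −∞ · min R 0 — -1
2 of 12 · RB · max L -1 · min R 0 — -1/2
3 of 12 · RBB · max L -1/2 · min R 0 — -1/4
4 of 12 · RBBR · max L -1/2 · min R -1/4 — -3/8
5 of 12 · RBBRB · max L -3/8 · min R -1/4 — -5/16
6 of 12 · RBBRBR · max L -3/8 · min R -5/16 — -11/32
7 of 12 · RBBRBRB · max L -11/32 · min R -5/16 — -21/64
8 of 12 · RBBRBRBB · max L -21/64 · min R -5/16 — -41/128
9 of 12 · RBBRBRBBR · max L -21/64 · min R -41/128 — -83/256
10 of 12 · RBBRBRBBRR · max L -21/64 · min R -83/256 — -167/512
11 of 12 · RBBRBRBBRRR · max L -21/64 · min R -167/512 — -335/1024
12 of 12 · RBBRBRBBRRRR · max L -21/64 · min R -335/1024 — -671/2048

-671/2048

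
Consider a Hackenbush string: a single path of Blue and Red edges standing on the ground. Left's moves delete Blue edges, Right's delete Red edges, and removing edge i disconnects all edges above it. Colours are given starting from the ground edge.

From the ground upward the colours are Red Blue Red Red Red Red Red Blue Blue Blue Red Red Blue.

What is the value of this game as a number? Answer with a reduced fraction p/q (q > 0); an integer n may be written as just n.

-3981/4096

Recurse on prefixes of the 13-edge string Red Blue Red Red Red Red Red Blue Blue Blue Red Red Blue:
edge 1 of 13 (Red): { ∅ | 0 } so -1
edge 2 of 13 (Blue): { -1 | 0 } so -1/2
edge 3 of 13 (Red): { -1 | -1/2 0 } so -3/4
edge 4 of 13 (Red): { -1 | -3/4 -1/2 0 } so -7/8
edge 5 of 13 (Red): { -1 | -7/8 -3/4 -1/2 0 } so -15/16
edge 6 of 13 (Red): { -1 | -15/16 -7/8 -3/4 -1/2 0 } so -31/32
edge 7 of 13 (Red): { -1 | -31/32 -15/16 -7/8 -3/4 -1/2 0 } so -63/64
edge 8 of 13 (Blue): { -1 -63/64 | -31/32 -15/16 -7/8 -3/4 -1/2 0 } so -125/128
edge 9 of 13 (Blue): { -1 -63/64 -125/128 | -31/32 -15/16 -7/8 -3/4 -1/2 0 } so -249/256
edge 10 of 13 (Blue): { -1 -63/64 -125/128 -249/256 | -31/32 -15/16 -7/8 -3/4 -1/2 0 } so -497/512
edge 11 of 13 (Red): { -1 -63/64 -125/128 -249/256 | -497/512 -31/32 -15/16 -7/8 -3/4 -1/2 0 } so -995/1024
edge 12 of 13 (Red): { -1 -63/64 -125/128 -249/256 | -995/1024 -497/512 -31/32 -15/16 -7/8 -3/4 -1/2 0 } so -1991/2048
edge 13 of 13 (Blue): { -1 -63/64 -125/128 -249/256 -1991/2048 | -995/1024 -497/512 -31/32 -15/16 -7/8 -3/4 -1/2 0 } so -3981/4096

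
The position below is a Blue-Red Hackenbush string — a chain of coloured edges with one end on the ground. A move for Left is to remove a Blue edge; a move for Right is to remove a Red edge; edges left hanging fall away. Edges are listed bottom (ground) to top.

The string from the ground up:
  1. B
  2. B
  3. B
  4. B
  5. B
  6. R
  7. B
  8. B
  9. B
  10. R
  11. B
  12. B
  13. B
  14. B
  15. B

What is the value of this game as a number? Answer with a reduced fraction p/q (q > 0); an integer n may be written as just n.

Build g(s[:k]) for k = 1..15, string s = B B B B B R B B B R B B B B B.
B: Left { 0 }, Right { (no moves) } gives simplest 1
BB: Left { 0 1 }, Right { (no moves) } gives simplest 2
BBB: Left { 0 1 2 }, Right { (no moves) } gives simplest 3
BBBB: Left { 0 1 2 3 }, Right { (no moves) } gives simplest 4
BBBBB: Left { 0 1 2 3 4 }, Right { (no moves) } gives simplest 5
BBBBBR: Left { 0 1 2 3 4 }, Right { 5 } gives simplest 9/2
BBBBBRB: Left { 0 1 2 3 4 9/2 }, Right { 5 } gives simplest 19/4
BBBBBRBB: Left { 0 1 2 3 4 9/2 19/4 }, Right { 5 } gives simplest 39/8
BBBBBRBBB: Left { 0 1 2 3 4 9/2 19/4 39/8 }, Right { 5 } gives simplest 79/16
BBBBBRBBBR: Left { 0 1 2 3 4 9/2 19/4 39/8 }, Right { 79/16 5 } gives simplest 157/32
BBBBBRBBBRB: Left { 0 1 2 3 4 9/2 19/4 39/8 157/32 }, Right { 79/16 5 } gives simplest 315/64
BBBBBRBBBRBB: Left { 0 1 2 3 4 9/2 19/4 39/8 157/32 315/64 }, Right { 79/16 5 } gives simplest 631/128
BBBBBRBBBRBBB: Left { 0 1 2 3 4 9/2 19/4 39/8 157/32 315/64 631/128 }, Right { 79/16 5 } gives simplest 1263/256
BBBBBRBBBRBBBB: Left { 0 1 2 3 4 9/2 19/4 39/8 157/32 315/64 631/128 1263/256 }, Right { 79/16 5 } gives simplest 2527/512
BBBBBRBBBRBBBBB: Left { 0 1 2 3 4 9/2 19/4 39/8 157/32 315/64 631/128 1263/256 2527/512 }, Right { 79/16 5 } gives simplest 5055/1024

5055/1024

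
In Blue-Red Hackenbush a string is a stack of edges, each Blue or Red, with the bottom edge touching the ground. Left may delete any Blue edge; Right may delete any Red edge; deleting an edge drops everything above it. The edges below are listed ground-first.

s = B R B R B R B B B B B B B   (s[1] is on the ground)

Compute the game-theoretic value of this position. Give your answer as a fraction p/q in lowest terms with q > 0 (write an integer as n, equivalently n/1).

2815/4096

Build value(s[:k]) for k = 1..13, string s = B R B R B R B B B B B B B.
value(B) = { 0 | · } gives 1
value(BR) = { 0 | 1 } gives 1/2
value(BRB) = { 0,1/2 | 1 } gives 3/4
value(BRBR) = { 0,1/2 | 3/4,1 } gives 5/8
value(BRBRB) = { 0,1/2,5/8 | 3/4,1 } gives 11/16
value(BRBRBR) = { 0,1/2,5/8 | 11/16,3/4,1 } gives 21/32
value(BRBRBRB) = { 0,1/2,5/8,21/32 | 11/16,3/4,1 } gives 43/64
value(BRBRBRBB) = { 0,1/2,5/8,21/32,43/64 | 11/16,3/4,1 } gives 87/128
value(BRBRBRBBB) = { 0,1/2,5/8,21/32,43/64,87/128 | 11/16,3/4,1 } gives 175/256
value(BRBRBRBBBB) = { 0,1/2,5/8,21/32,43/64,87/128,175/256 | 11/16,3/4,1 } gives 351/512
value(BRBRBRBBBBB) = { 0,1/2,5/8,21/32,43/64,87/128,175/256,351/512 | 11/16,3/4,1 } gives 703/1024
value(BRBRBRBBBBBB) = { 0,1/2,5/8,21/32,43/64,87/128,175/256,351/512,703/1024 | 11/16,3/4,1 } gives 1407/2048
value(BRBRBRBBBBBBB) = { 0,1/2,5/8,21/32,43/64,87/128,175/256,351/512,703/1024,1407/2048 | 11/16,3/4,1 } gives 2815/4096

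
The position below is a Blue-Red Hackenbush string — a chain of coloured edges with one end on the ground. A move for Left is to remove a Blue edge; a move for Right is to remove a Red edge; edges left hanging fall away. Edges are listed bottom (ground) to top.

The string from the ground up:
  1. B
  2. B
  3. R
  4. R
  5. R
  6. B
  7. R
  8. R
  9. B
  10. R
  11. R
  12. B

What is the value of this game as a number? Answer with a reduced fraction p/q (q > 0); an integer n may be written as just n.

1171/1024

Recurse on prefixes of the 12-edge string B B R R R B R R B R R B:
G_1 [B]  L=[0]  R=[(no moves)]  — 1
G_2 [BB]  L=[0; 1]  R=[(no moves)]  — 2
G_3 [BBR]  L=[0; 1]  R=[2]  — 3/2
G_4 [BBRR]  L=[0; 1]  R=[3/2; 2]  — 5/4
G_5 [BBRRR]  L=[0; 1]  R=[5/4; 3/2; 2]  — 9/8
G_6 [BBRRRB]  L=[0; 1; 9/8]  R=[5/4; 3/2; 2]  — 19/16
G_7 [BBRRRBR]  L=[0; 1; 9/8]  R=[19/16; 5/4; 3/2; 2]  — 37/32
G_8 [BBRRRBRR]  L=[0; 1; 9/8]  R=[37/32; 19/16; 5/4; 3/2; 2]  — 73/64
G_9 [BBRRRBRRB]  L=[0; 1; 9/8; 73/64]  R=[37/32; 19/16; 5/4; 3/2; 2]  — 147/128
G_10 [BBRRRBRRBR]  L=[0; 1; 9/8; 73/64]  R=[147/128; 37/32; 19/16; 5/4; 3/2; 2]  — 293/256
G_11 [BBRRRBRRBRR]  L=[0; 1; 9/8; 73/64]  R=[293/256; 147/128; 37/32; 19/16; 5/4; 3/2; 2]  — 585/512
G_12 [BBRRRBRRBRRB]  L=[0; 1; 9/8; 73/64; 585/512]  R=[293/256; 147/128; 37/32; 19/16; 5/4; 3/2; 2]  — 1171/1024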